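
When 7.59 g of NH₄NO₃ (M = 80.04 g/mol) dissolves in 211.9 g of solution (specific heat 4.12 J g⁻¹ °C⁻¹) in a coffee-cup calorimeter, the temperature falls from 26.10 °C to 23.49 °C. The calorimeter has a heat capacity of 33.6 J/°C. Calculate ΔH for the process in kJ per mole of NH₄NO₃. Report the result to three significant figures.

ΔH = 25.0 kJ/mol

|ΔT| = |23.49 − 26.10| = 2.61 °C
|q_surr| = (211.9 × 4.12 + 33.6) × 2.61 = 906.628 × 2.61 = 2366.3 J
n(NH₄NO₃) = 7.59 / 80.04 = 0.094828 mol
Temperature fell, so q_rxn = +|q_surr| = 2.3663 kJ
ΔH = q_rxn / n = 24.95 kJ/mol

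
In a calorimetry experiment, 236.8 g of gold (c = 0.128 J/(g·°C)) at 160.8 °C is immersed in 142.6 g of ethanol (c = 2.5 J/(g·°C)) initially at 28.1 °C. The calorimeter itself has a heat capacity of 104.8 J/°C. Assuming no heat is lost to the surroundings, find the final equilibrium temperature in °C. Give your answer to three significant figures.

T_f = 36.3 °C

Heat lost by gold = heat gained by ethanol + calorimeter.
(236.8)(0.128)(160.8 − T) = [(142.6)(2.5) + 104.8](T − 28.1)
30.3104 (160.8 − T) = 461.3 (T − 28.1)
4873.9 − 30.3104 T = 461.3 T − 12963
17836.9 = 491.6104 T
T = 36.28 °C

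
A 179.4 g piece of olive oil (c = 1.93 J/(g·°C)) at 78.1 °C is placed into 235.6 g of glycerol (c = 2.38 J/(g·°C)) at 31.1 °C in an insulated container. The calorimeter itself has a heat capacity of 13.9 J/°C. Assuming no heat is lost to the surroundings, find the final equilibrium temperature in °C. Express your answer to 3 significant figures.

Heat lost by olive oil = heat gained by glycerol + calorimeter.
(179.4)(1.93)(78.1 − T) = [(235.6)(2.38) + 13.9](T − 31.1)
346.242 (78.1 − T) = 574.628 (T − 31.1)
27042 − 346.242 T = 574.628 T − 17871
44913 = 920.870 T
T = 48.77 °C

T_f = 48.8 °C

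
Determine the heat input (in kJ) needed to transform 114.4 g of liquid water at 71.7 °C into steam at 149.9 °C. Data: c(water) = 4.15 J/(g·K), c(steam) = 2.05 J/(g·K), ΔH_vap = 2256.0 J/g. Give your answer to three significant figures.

q = 283 kJ

q1 (heat water 71.7→100.0 °C): 114.4 × 4.15 × 28.3 = 13436 J
q2 (vaporize at 100 °C): 114.4 × 2256.0 = 258086 J
q3 (heat steam 100.0→149.9 °C): 114.4 × 2.05 × 49.9 = 11703 J
Total: 13436 + 258086 + 11703 = 283225 J = 283 kJ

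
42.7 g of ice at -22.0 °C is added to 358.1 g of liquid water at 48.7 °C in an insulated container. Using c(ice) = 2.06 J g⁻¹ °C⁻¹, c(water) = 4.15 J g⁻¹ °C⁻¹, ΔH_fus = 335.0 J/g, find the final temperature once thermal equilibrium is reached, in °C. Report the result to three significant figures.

T_f = 33.7 °C

Heat to bring ice to 0 °C and melt it: q₁ = 42.7×2.06×22.0 + 42.7×335.0 = 16240 J
Heat the water can supply cooling to 0 °C: 358.1×4.15×48.7 = 72373.8 J > q₁, so all ice melts.
Energy balance: 358.1×4.15×(48.7 − T) = 16240 + 42.7×4.15×(T − 0)
1486.115(48.7 − T) = 16240 + 177.205 T
72373.8 − 16240 = 1663.320 T
T = 56133.8 / 1663.320 = 33.748 °C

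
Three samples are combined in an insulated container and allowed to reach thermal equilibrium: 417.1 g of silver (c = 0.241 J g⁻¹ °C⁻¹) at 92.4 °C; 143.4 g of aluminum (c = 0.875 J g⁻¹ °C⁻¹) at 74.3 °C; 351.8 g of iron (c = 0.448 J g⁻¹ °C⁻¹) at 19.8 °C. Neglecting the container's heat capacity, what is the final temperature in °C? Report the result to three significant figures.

T_f = 56.7 °C

Σ mᵢcᵢ(T − Tᵢ) = 0  ⇒  T = Σ mᵢcᵢTᵢ / Σ mᵢcᵢ
Σ mᵢcᵢ = 417.1×0.241 + 143.4×0.875 + 351.8×0.448 = 383.6025
Σ mᵢcᵢTᵢ = 100.5211×92.4 + 125.475×74.3 + 157.6064×19.8 = 21732
T = 21732 / 383.6025 = 56.65 °C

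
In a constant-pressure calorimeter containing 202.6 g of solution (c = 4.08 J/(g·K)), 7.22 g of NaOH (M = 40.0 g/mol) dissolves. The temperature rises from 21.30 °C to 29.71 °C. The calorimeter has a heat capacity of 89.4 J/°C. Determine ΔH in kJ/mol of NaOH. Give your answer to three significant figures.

|ΔT| = |29.71 − 21.30| = 8.41 °C
|q_surr| = (202.6 × 4.08 + 89.4) × 8.41 = 916.008 × 8.41 = 7704 J
n(NaOH) = 7.22 / 40.0 = 0.1805 mol
Temperature rose, so q_rxn = −|q_surr| = -7.704 kJ
ΔH = q_rxn / n = -42.68 kJ/mol

ΔH = -42.7 kJ/mol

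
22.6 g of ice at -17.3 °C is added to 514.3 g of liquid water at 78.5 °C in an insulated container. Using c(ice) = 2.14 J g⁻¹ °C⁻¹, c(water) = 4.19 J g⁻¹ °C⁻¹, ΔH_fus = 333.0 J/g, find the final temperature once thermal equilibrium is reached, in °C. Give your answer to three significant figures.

T_f = 71.5 °C

Heat to bring ice to 0 °C and melt it: q₁ = 22.6×2.14×17.3 + 22.6×333.0 = 8362.5 J
Heat the water can supply cooling to 0 °C: 514.3×4.19×78.5 = 169161 J > q₁, so all ice melts.
Energy balance: 514.3×4.19×(78.5 − T) = 8362.5 + 22.6×4.19×(T − 0)
2154.917(78.5 − T) = 8362.5 + 94.694 T
169161 − 8362.5 = 2249.611 T
T = 160798.5 / 2249.611 = 71.48 °C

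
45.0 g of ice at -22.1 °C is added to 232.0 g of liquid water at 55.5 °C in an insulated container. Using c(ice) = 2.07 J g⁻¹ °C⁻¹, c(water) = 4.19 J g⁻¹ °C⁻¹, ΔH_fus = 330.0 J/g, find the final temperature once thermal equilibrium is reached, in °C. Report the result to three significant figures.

T_f = 31.9 °C

Heat to bring ice to 0 °C and melt it: q₁ = 45.0×2.07×22.1 + 45.0×330.0 = 16909 J
Heat the water can supply cooling to 0 °C: 232.0×4.19×55.5 = 53950.4 J > q₁, so all ice melts.
Energy balance: 232.0×4.19×(55.5 − T) = 16909 + 45.0×4.19×(T − 0)
972.08(55.5 − T) = 16909 + 188.55 T
53950.4 − 16909 = 1160.63 T
T = 37041.4 / 1160.63 = 31.91 °C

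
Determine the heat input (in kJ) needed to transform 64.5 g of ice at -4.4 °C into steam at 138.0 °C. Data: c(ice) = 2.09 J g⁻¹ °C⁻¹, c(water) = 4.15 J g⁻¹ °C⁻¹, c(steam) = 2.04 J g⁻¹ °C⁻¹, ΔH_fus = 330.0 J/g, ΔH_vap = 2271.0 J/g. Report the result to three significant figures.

q = 200 kJ

q1 (heat ice -4.4→0.0 °C): 64.5 × 2.09 × 4.4 = 593 J
q2 (melt at 0 °C): 64.5 × 330.0 = 21285 J
q3 (heat water 0.0→100.0 °C): 64.5 × 4.15 × 100.0 = 26768 J
q4 (vaporize at 100 °C): 64.5 × 2271.0 = 146480 J
q5 (heat steam 100.0→138.0 °C): 64.5 × 2.04 × 38.0 = 5000 J
Total: 593 + 21285 + 26768 + 146480 + 5000 = 200126 J = 200 kJ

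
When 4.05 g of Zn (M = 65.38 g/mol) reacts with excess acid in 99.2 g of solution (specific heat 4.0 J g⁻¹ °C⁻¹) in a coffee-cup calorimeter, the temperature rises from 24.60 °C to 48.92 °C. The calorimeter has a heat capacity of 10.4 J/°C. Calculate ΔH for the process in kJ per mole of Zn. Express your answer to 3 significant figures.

ΔH = -160 kJ/mol

|ΔT| = |48.92 − 24.60| = 24.32 °C
|q_surr| = (99.2 × 4.0 + 10.4) × 24.32 = 407.2 × 24.32 = 9903 J
n(Zn) = 4.05 / 65.38 = 0.06195 mol
Temperature rose, so q_rxn = −|q_surr| = -9.903 kJ
ΔH = q_rxn / n = -159.9 kJ/mol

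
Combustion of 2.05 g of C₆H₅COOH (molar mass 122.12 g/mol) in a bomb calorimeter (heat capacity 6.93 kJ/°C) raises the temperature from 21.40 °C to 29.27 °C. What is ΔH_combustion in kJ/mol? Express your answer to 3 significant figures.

ΔT = 29.27 − 21.40 = 7.87 °C
q_cal = C_cal × ΔT = 6.93 × 7.87 = 54.5391 kJ
n = 2.05 / 122.12 = 0.01679 mol
q_rxn = −q_cal = -54.5391 kJ
ΔH = -54.5391 / 0.01679 = -3248 kJ/mol

ΔH = -3250 kJ/mol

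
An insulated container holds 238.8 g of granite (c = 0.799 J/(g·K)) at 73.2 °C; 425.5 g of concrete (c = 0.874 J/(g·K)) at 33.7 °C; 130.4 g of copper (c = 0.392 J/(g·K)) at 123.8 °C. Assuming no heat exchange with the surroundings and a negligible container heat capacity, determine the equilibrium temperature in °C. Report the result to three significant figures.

Σ mᵢcᵢ(T − Tᵢ) = 0  ⇒  T = Σ mᵢcᵢTᵢ / Σ mᵢcᵢ
Σ mᵢcᵢ = 238.8×0.799 + 425.5×0.874 + 130.4×0.392 = 613.8050
Σ mᵢcᵢTᵢ = 190.8012×73.2 + 371.887×33.7 + 51.1168×123.8 = 32827
T = 32827 / 613.8050 = 53.48 °C

T_f = 53.5 °C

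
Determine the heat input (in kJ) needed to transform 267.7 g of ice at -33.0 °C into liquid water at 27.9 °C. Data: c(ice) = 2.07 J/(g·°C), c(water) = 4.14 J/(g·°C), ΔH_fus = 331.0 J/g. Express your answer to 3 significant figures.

q = 138 kJ

q1 (heat ice -33.0→0.0 °C): 267.7 × 2.07 × 33.0 = 18287 J
q2 (melt at 0 °C): 267.7 × 331.0 = 88609 J
q3 (heat water 0.0→27.9 °C): 267.7 × 4.14 × 27.9 = 30921 J
Total: 18287 + 88609 + 30921 = 137817 J = 138 kJ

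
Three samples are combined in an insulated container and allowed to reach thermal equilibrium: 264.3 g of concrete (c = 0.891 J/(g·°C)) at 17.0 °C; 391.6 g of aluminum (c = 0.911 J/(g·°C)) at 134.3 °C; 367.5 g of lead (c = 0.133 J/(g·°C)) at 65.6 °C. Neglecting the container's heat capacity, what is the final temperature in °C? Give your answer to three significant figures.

T_f = 86.0 °C

Σ mᵢcᵢ(T − Tᵢ) = 0  ⇒  T = Σ mᵢcᵢTᵢ / Σ mᵢcᵢ
Σ mᵢcᵢ = 264.3×0.891 + 391.6×0.911 + 367.5×0.133 = 641.1164
Σ mᵢcᵢTᵢ = 235.4913×17.0 + 356.7476×134.3 + 48.8775×65.6 = 55121
T = 55121 / 641.1164 = 85.98 °C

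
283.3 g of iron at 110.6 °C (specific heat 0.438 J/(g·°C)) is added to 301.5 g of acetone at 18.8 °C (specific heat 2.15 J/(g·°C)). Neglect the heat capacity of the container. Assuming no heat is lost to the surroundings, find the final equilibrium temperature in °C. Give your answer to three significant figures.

Heat lost by iron = heat gained by acetone.
(283.3)(0.438)(110.6 − T) = (301.5)(2.15)(T − 18.8)
124.0854 (110.6 − T) = 648.225 (T − 18.8)
13724 − 124.0854 T = 648.225 T − 12187
25911 = 772.3104 T
T = 33.54998 °C

T_f = 33.5 °C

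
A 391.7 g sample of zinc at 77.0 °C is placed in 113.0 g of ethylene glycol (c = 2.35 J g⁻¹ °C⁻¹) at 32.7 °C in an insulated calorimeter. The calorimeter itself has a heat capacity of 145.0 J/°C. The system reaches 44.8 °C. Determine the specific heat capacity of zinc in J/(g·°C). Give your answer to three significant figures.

c = 0.394 J/(g·°C)

q_gained = (113.0 × 2.35 + 145.0) × (44.8 − 32.7) = 4968 J
q_lost = 391.7 × c × (77.0 − 44.8) = 12612.74 c
Set equal: c = 4968 / 12612.74 = 0.394 J/(g·°C)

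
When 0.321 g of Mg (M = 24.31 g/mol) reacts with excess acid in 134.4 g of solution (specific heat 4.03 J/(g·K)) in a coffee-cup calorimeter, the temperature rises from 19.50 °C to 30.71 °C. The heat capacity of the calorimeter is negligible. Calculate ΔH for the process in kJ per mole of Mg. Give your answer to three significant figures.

ΔH = -460 kJ/mol

|ΔT| = |30.71 − 19.50| = 11.21 °C
|q_surr| = (134.4 × 4.03) × 11.21 = 541.632 × 11.21 = 6072 J
n(Mg) = 0.321 / 24.31 = 0.01320 mol
Temperature rose, so q_rxn = −|q_surr| = -6.072 kJ
ΔH = q_rxn / n = -460.0 kJ/mol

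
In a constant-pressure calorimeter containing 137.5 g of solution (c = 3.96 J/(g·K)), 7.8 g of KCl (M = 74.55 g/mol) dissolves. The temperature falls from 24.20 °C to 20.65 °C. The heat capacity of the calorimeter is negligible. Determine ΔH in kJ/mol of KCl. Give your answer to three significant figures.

ΔH = 18.5 kJ/mol

|ΔT| = |20.65 − 24.20| = 3.55 °C
|q_surr| = (137.5 × 3.96) × 3.55 = 544.5 × 3.55 = 1933 J
n(KCl) = 7.8 / 74.55 = 0.1046 mol
Temperature fell, so q_rxn = +|q_surr| = 1.933 kJ
ΔH = q_rxn / n = 18.48 kJ/mol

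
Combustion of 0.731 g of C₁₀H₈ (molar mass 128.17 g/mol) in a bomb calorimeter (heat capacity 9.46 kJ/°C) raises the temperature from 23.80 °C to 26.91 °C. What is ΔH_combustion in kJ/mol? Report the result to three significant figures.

ΔH = -5160 kJ/mol

ΔT = 26.91 − 23.80 = 3.11 °C
q_cal = C_cal × ΔT = 9.46 × 3.11 = 29.4206 kJ
n = 0.731 / 128.17 = 0.005703 mol
q_rxn = −q_cal = -29.4206 kJ
ΔH = -29.4206 / 0.005703 = -5159 kJ/mol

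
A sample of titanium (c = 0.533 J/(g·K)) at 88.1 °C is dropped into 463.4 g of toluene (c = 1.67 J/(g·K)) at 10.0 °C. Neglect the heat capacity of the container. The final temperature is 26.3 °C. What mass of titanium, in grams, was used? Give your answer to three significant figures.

q_gained = (463.4 × 1.67) × (26.3 − 10.0) = 12610 J
q_lost = m × 0.533 × (88.1 − 26.3) = 32.9394 m
m = 12610 / 32.9394 = 383 g

m = 383 g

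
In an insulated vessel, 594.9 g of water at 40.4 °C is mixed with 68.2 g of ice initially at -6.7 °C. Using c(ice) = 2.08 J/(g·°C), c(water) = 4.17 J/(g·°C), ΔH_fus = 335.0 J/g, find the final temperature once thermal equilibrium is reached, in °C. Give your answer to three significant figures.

T_f = 27.6 °C

Heat to bring ice to 0 °C and melt it: q₁ = 68.2×2.08×6.7 + 68.2×335.0 = 23797 J
Heat the water can supply cooling to 0 °C: 594.9×4.17×40.4 = 100222 J > q₁, so all ice melts.
Energy balance: 594.9×4.17×(40.4 − T) = 23797 + 68.2×4.17×(T − 0)
2480.733(40.4 − T) = 23797 + 284.394 T
100222 − 23797 = 2765.127 T
T = 76425 / 2765.127 = 27.64 °C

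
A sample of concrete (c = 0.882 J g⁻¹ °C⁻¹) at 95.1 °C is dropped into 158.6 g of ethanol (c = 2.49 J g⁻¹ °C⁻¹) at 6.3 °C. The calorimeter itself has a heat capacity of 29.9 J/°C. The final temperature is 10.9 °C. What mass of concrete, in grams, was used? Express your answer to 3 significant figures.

q_gained = (158.6 × 2.49 + 29.9) × (10.9 − 6.3) = 1954 J
q_lost = m × 0.882 × (95.1 − 10.9) = 74.2644 m
m = 1954 / 74.2644 = 26.3 g

m = 26.3 g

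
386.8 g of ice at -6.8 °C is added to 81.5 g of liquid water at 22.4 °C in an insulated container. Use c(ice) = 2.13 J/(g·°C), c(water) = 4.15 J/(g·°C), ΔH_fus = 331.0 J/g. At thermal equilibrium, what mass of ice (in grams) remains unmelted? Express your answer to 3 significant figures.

m_ice remaining = 381 g

Heat to warm all ice to 0 °C: 386.8×2.13×6.8 = 5602.4 J
Heat released by water cooling to 0 °C: 81.5×4.15×22.4 = 7576.2 J
7576.2 J < 5602.4 + 386.8×331.0 = 133633.2 J, so not all ice melts; final T = 0 °C.
Heat left for melting: 7576.2 − 5602.4 = 1973.8 J
Mass melted = 1973.8 / 331.0 = 5.963 g
Ice remaining = 386.8 − 5.963 = 380.837 g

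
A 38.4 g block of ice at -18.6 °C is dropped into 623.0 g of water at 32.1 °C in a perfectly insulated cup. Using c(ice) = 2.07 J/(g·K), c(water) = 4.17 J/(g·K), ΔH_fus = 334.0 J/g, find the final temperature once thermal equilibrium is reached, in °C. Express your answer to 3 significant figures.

Heat to bring ice to 0 °C and melt it: q₁ = 38.4×2.07×18.6 + 38.4×334.0 = 14304.1 J
Heat the water can supply cooling to 0 °C: 623.0×4.17×32.1 = 83392.91 J > q₁, so all ice melts.
Energy balance: 623.0×4.17×(32.1 − T) = 14304.1 + 38.4×4.17×(T − 0)
2597.91(32.1 − T) = 14304.1 + 160.128 T
83392.91 − 14304.1 = 2758.038 T
T = 69088.81 / 2758.038 = 25.04998 °C

T_f = 25.0 °C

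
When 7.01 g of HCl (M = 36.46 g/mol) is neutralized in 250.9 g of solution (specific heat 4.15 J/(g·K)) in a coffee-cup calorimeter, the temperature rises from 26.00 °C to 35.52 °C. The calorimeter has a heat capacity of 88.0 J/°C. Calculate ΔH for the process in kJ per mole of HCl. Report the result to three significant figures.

ΔH = -55.9 kJ/mol

|ΔT| = |35.52 − 26.00| = 9.52 °C
|q_surr| = (250.9 × 4.15 + 88.0) × 9.52 = 1129.235 × 9.52 = 10750 J
n(HCl) = 7.01 / 36.46 = 0.1923 mol
Temperature rose, so q_rxn = −|q_surr| = -10.75 kJ
ΔH = q_rxn / n = -55.90 kJ/mol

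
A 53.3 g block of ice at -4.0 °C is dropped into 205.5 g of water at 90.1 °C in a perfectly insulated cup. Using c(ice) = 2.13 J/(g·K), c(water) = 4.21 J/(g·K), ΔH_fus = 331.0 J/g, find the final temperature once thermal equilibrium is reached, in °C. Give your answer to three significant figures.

T_f = 54.9 °C

Heat to bring ice to 0 °C and melt it: q₁ = 53.3×2.13×4.0 + 53.3×331.0 = 18096 J
Heat the water can supply cooling to 0 °C: 205.5×4.21×90.1 = 77950.5 J > q₁, so all ice melts.
Energy balance: 205.5×4.21×(90.1 − T) = 18096 + 53.3×4.21×(T − 0)
865.155(90.1 − T) = 18096 + 224.393 T
77950.5 − 18096 = 1089.548 T
T = 59854.5 / 1089.548 = 54.94 °C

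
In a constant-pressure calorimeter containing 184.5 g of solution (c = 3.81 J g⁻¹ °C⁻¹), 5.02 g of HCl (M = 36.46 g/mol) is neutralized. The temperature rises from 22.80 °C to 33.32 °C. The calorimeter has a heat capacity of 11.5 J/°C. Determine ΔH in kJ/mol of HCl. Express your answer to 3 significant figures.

|ΔT| = |33.32 − 22.80| = 10.52 °C
|q_surr| = (184.5 × 3.81 + 11.5) × 10.52 = 714.445 × 10.52 = 7516 J
n(HCl) = 5.02 / 36.46 = 0.1377 mol
Temperature rose, so q_rxn = −|q_surr| = -7.516 kJ
ΔH = q_rxn / n = -54.58 kJ/mol

ΔH = -54.6 kJ/mol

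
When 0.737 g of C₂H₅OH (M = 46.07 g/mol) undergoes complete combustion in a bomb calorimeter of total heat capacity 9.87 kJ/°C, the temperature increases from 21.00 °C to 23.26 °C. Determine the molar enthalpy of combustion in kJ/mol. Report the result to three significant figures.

ΔH = -1390 kJ/mol

ΔT = 23.26 − 21.00 = 2.26 °C
q_cal = C_cal × ΔT = 9.87 × 2.26 = 22.3062 kJ
n = 0.737 / 46.07 = 0.01600 mol
q_rxn = −q_cal = -22.3062 kJ
ΔH = -22.3062 / 0.01600 = -1394 kJ/mol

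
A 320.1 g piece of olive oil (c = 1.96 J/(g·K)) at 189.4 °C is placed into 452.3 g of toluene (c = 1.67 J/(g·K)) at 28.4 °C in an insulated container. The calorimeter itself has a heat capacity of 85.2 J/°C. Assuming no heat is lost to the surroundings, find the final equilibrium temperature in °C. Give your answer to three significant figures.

T_f = 97.2 °C

Heat lost by olive oil = heat gained by toluene + calorimeter.
(320.1)(1.96)(189.4 − T) = [(452.3)(1.67) + 85.2](T − 28.4)
627.396 (189.4 − T) = 840.541 (T − 28.4)
118830 − 627.396 T = 840.541 T − 23871
142701 = 1467.937 T
T = 97.21 °C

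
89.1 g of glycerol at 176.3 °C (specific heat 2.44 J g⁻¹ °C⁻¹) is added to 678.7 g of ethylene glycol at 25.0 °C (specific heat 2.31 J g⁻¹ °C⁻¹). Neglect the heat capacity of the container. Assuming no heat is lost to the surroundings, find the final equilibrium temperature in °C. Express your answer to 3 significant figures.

T_f = 43.4 °C

Heat lost by glycerol = heat gained by ethylene glycol.
(89.1)(2.44)(176.3 − T) = (678.7)(2.31)(T − 25.0)
217.404 (176.3 − T) = 1567.797 (T − 25.0)
38328 − 217.404 T = 1567.797 T − 39195
77523 = 1785.201 T
T = 43.43 °C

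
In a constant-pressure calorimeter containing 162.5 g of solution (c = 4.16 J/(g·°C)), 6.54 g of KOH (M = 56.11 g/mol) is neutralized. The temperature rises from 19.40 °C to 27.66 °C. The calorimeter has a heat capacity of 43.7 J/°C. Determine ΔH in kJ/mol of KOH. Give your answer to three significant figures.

ΔH = -51.0 kJ/mol

|ΔT| = |27.66 − 19.40| = 8.26 °C
|q_surr| = (162.5 × 4.16 + 43.7) × 8.26 = 719.7 × 8.26 = 5945 J
n(KOH) = 6.54 / 56.11 = 0.1166 mol
Temperature rose, so q_rxn = −|q_surr| = -5.945 kJ
ΔH = q_rxn / n = -50.99 kJ/mol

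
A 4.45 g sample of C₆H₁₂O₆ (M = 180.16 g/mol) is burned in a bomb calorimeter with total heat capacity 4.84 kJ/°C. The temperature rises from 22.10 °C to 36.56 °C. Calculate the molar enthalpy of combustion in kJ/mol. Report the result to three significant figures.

ΔT = 36.56 − 22.10 = 14.46 °C
q_cal = C_cal × ΔT = 4.84 × 14.46 = 69.9864 kJ
n = 4.45 / 180.16 = 0.02470 mol
q_rxn = −q_cal = -69.9864 kJ
ΔH = -69.9864 / 0.02470 = -2833 kJ/mol

ΔH = -2830 kJ/mol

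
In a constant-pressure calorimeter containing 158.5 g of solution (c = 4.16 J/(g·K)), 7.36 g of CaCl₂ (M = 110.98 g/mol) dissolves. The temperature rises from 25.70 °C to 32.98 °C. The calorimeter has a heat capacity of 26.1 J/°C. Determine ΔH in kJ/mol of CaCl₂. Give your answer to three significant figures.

ΔH = -75.2 kJ/mol

|ΔT| = |32.98 − 25.70| = 7.28 °C
|q_surr| = (158.5 × 4.16 + 26.1) × 7.28 = 685.46 × 7.28 = 4990 J
n(CaCl₂) = 7.36 / 110.98 = 0.06632 mol
Temperature rose, so q_rxn = −|q_surr| = -4.990 kJ
ΔH = q_rxn / n = -75.24 kJ/mol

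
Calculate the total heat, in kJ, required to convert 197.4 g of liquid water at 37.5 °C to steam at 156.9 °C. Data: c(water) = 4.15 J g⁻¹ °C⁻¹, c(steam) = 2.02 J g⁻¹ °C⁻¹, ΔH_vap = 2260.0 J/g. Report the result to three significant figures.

q1 (heat water 37.5→100.0 °C): 197.4 × 4.15 × 62.5 = 51201 J
q2 (vaporize at 100 °C): 197.4 × 2260.0 = 446124 J
q3 (heat steam 100.0→156.9 °C): 197.4 × 2.02 × 56.9 = 22689 J
Total: 51201 + 446124 + 22689 = 520014 J = 520 kJ

q = 520 kJ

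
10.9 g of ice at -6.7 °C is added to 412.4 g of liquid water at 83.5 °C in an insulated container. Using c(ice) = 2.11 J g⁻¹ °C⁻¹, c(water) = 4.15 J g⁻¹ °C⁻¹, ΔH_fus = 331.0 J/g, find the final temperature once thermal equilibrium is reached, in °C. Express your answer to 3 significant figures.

T_f = 79.2 °C

Heat to bring ice to 0 °C and melt it: q₁ = 10.9×2.11×6.7 + 10.9×331.0 = 3762.0 J
Heat the water can supply cooling to 0 °C: 412.4×4.15×83.5 = 142907 J > q₁, so all ice melts.
Energy balance: 412.4×4.15×(83.5 − T) = 3762.0 + 10.9×4.15×(T − 0)
1711.46(83.5 − T) = 3762.0 + 45.235 T
142907 − 3762.0 = 1756.695 T
T = 139145.0 / 1756.695 = 79.21 °C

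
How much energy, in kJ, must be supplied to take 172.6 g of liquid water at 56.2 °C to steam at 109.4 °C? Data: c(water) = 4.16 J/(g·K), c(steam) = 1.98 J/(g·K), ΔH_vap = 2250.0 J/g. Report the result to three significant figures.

q1 (heat water 56.2→100.0 °C): 172.6 × 4.16 × 43.8 = 31449 J
q2 (vaporize at 100 °C): 172.6 × 2250.0 = 388350 J
q3 (heat steam 100.0→109.4 °C): 172.6 × 1.98 × 9.4 = 3212 J
Total: 31449 + 388350 + 3212 = 423011 J = 423 kJ

q = 423 kJ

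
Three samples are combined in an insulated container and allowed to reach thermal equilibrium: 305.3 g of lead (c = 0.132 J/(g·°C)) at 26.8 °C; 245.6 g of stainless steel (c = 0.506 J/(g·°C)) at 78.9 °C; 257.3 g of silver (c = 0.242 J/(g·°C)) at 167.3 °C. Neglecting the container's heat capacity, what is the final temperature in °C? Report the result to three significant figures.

T_f = 93.9 °C

Σ mᵢcᵢ(T − Tᵢ) = 0  ⇒  T = Σ mᵢcᵢTᵢ / Σ mᵢcᵢ
Σ mᵢcᵢ = 305.3×0.132 + 245.6×0.506 + 257.3×0.242 = 226.8398
Σ mᵢcᵢTᵢ = 40.2996×26.8 + 124.2736×78.9 + 62.2666×167.3 = 21302
T = 21302 / 226.8398 = 93.91 °C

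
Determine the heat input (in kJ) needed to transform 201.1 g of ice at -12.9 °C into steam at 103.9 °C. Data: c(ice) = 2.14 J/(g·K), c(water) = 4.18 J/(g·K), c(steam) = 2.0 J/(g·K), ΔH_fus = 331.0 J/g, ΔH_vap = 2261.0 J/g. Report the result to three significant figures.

q = 612 kJ

q1 (heat ice -12.9→0.0 °C): 201.1 × 2.14 × 12.9 = 5552 J
q2 (melt at 0 °C): 201.1 × 331.0 = 66564 J
q3 (heat water 0.0→100.0 °C): 201.1 × 4.18 × 100.0 = 84060 J
q4 (vaporize at 100 °C): 201.1 × 2261.0 = 454687 J
q5 (heat steam 100.0→103.9 °C): 201.1 × 2.0 × 3.9 = 1569 J
Total: 5552 + 66564 + 84060 + 454687 + 1569 = 612432 J = 612 kJ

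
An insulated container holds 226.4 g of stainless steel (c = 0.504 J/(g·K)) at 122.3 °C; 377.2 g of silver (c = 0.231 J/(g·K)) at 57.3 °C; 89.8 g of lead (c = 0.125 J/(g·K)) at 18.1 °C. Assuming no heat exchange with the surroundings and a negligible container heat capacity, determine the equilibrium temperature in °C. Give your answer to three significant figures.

T_f = 90.1 °C

Σ mᵢcᵢ(T − Tᵢ) = 0  ⇒  T = Σ mᵢcᵢTᵢ / Σ mᵢcᵢ
Σ mᵢcᵢ = 226.4×0.504 + 377.2×0.231 + 89.8×0.125 = 212.4638
Σ mᵢcᵢTᵢ = 114.1056×122.3 + 87.1332×57.3 + 11.225×18.1 = 19151
T = 19151 / 212.4638 = 90.14 °C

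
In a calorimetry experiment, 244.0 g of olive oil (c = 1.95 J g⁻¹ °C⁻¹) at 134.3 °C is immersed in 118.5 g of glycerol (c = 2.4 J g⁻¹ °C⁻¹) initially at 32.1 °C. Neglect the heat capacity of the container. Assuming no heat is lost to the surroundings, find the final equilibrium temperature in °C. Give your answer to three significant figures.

T_f = 96.1 °C

Heat lost by olive oil = heat gained by glycerol.
(244.0)(1.95)(134.3 − T) = (118.5)(2.4)(T − 32.1)
475.8 (134.3 − T) = 284.4 (T − 32.1)
63900 − 475.8 T = 284.4 T − 9129.2
73029.2 = 760.2 T
T = 96.07 °C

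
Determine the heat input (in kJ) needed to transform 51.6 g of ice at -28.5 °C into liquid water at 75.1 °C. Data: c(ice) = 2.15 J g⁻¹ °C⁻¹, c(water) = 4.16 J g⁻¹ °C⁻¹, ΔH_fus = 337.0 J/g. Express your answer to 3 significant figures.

q = 36.7 kJ

q1 (heat ice -28.5→0.0 °C): 51.6 × 2.15 × 28.5 = 3162 J
q2 (melt at 0 °C): 51.6 × 337.0 = 17389 J
q3 (heat water 0.0→75.1 °C): 51.6 × 4.16 × 75.1 = 16121 J
Total: 3162 + 17389 + 16121 = 36672 J = 36.7 kJ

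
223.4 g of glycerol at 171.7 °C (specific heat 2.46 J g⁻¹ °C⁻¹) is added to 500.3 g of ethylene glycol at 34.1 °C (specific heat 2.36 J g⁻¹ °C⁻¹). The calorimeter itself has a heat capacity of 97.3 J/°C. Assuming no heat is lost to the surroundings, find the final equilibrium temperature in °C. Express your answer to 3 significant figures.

Heat lost by glycerol = heat gained by ethylene glycol + calorimeter.
(223.4)(2.46)(171.7 − T) = [(500.3)(2.36) + 97.3](T − 34.1)
549.564 (171.7 − T) = 1278.008 (T − 34.1)
94360 − 549.564 T = 1278.008 T − 43580
137940 = 1827.572 T
T = 75.48 °C

T_f = 75.5 °C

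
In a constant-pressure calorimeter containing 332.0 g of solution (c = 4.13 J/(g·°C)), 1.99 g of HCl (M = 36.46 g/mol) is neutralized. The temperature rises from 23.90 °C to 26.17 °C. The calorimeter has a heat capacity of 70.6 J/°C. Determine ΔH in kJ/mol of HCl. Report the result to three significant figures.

|ΔT| = |26.17 − 23.90| = 2.27 °C
|q_surr| = (332.0 × 4.13 + 70.6) × 2.27 = 1441.76 × 2.27 = 3273 J
n(HCl) = 1.99 / 36.46 = 0.05458 mol
Temperature rose, so q_rxn = −|q_surr| = -3.273 kJ
ΔH = q_rxn / n = -59.97 kJ/mol

ΔH = -60.0 kJ/mol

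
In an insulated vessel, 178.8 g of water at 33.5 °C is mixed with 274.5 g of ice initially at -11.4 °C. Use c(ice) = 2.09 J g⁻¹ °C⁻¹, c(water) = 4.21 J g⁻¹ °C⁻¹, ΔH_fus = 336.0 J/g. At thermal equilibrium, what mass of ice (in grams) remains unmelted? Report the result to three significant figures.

m_ice remaining = 219 g

Heat to warm all ice to 0 °C: 274.5×2.09×11.4 = 6540.2 J
Heat released by water cooling to 0 °C: 178.8×4.21×33.5 = 25217 J
25217 J < 6540.2 + 274.5×336.0 = 98772.2 J, so not all ice melts; final T = 0 °C.
Heat left for melting: 25217 − 6540.2 = 18676.8 J
Mass melted = 18676.8 / 336.0 = 55.59 g
Ice remaining = 274.5 − 55.59 = 218.91 g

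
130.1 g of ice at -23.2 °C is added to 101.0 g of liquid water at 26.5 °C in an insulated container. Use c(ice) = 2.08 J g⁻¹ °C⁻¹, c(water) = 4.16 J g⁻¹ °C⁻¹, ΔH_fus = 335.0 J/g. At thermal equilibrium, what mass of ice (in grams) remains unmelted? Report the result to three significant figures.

m_ice remaining = 116 g

Heat to warm all ice to 0 °C: 130.1×2.08×23.2 = 6278.1 J
Heat released by water cooling to 0 °C: 101.0×4.16×26.5 = 11134 J
11134 J < 6278.1 + 130.1×335.0 = 49861.6 J, so not all ice melts; final T = 0 °C.
Heat left for melting: 11134 − 6278.1 = 4855.9 J
Mass melted = 4855.9 / 335.0 = 14.50 g
Ice remaining = 130.1 − 14.50 = 115.60 g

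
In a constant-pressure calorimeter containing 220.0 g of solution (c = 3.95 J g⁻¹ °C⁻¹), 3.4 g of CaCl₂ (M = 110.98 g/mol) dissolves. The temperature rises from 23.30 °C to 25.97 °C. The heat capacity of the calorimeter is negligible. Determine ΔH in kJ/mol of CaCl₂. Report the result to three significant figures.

ΔH = -75.7 kJ/mol

|ΔT| = |25.97 − 23.30| = 2.67 °C
|q_surr| = (220.0 × 3.95) × 2.67 = 869 × 2.67 = 2320 J
n(CaCl₂) = 3.4 / 110.98 = 0.03064 mol
Temperature rose, so q_rxn = −|q_surr| = -2.320 kJ
ΔH = q_rxn / n = -75.72 kJ/mol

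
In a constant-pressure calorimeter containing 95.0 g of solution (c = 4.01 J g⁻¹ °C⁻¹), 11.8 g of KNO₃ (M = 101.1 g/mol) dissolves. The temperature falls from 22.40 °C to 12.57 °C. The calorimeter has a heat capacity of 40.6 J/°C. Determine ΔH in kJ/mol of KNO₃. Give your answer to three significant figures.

ΔH = 35.5 kJ/mol

|ΔT| = |12.57 − 22.40| = 9.83 °C
|q_surr| = (95.0 × 4.01 + 40.6) × 9.83 = 421.55 × 9.83 = 4144 J
n(KNO₃) = 11.8 / 101.1 = 0.1167 mol
Temperature fell, so q_rxn = +|q_surr| = 4.144 kJ
ΔH = q_rxn / n = 35.51 kJ/mol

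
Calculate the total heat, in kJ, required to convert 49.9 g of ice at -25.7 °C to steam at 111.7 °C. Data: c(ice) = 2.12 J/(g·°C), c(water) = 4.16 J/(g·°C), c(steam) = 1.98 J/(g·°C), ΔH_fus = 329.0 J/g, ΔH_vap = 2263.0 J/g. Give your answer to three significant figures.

q1 (heat ice -25.7→0.0 °C): 49.9 × 2.12 × 25.7 = 2719 J
q2 (melt at 0 °C): 49.9 × 329.0 = 16417 J
q3 (heat water 0.0→100.0 °C): 49.9 × 4.16 × 100.0 = 20758 J
q4 (vaporize at 100 °C): 49.9 × 2263.0 = 112924 J
q5 (heat steam 100.0→111.7 °C): 49.9 × 1.98 × 11.7 = 1156 J
Total: 2719 + 16417 + 20758 + 112924 + 1156 = 153974 J = 154 kJ

q = 154 kJ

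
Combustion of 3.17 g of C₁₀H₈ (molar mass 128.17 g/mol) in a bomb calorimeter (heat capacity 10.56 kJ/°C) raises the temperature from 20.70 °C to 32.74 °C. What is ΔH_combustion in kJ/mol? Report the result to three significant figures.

ΔT = 32.74 − 20.70 = 12.04 °C
q_cal = C_cal × ΔT = 10.56 × 12.04 = 127.1424 kJ
n = 3.17 / 128.17 = 0.02473 mol
q_rxn = −q_cal = -127.1424 kJ
ΔH = -127.1424 / 0.02473 = -5141 kJ/mol

ΔH = -5140 kJ/mol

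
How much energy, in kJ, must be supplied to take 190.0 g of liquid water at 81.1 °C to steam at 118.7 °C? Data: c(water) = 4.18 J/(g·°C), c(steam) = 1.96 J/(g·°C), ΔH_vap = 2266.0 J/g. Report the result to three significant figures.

q = 453 kJ

q1 (heat water 81.1→100.0 °C): 190.0 × 4.18 × 18.9 = 15010 J
q2 (vaporize at 100 °C): 190.0 × 2266.0 = 430540 J
q3 (heat steam 100.0→118.7 °C): 190.0 × 1.96 × 18.7 = 6964 J
Total: 15010 + 430540 + 6964 = 452514 J = 453 kJ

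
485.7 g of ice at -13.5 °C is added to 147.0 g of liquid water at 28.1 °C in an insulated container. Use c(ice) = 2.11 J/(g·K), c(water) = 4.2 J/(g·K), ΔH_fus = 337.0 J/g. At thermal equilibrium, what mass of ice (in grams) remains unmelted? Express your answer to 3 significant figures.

m_ice remaining = 475 g

Heat to warm all ice to 0 °C: 485.7×2.11×13.5 = 13835 J
Heat released by water cooling to 0 °C: 147.0×4.2×28.1 = 17349 J
17349 J < 13835 + 485.7×337.0 = 177515.9 J, so not all ice melts; final T = 0 °C.
Heat left for melting: 17349 − 13835 = 3514 J
Mass melted = 3514 / 337.0 = 10.43 g
Ice remaining = 485.7 − 10.43 = 475.27 g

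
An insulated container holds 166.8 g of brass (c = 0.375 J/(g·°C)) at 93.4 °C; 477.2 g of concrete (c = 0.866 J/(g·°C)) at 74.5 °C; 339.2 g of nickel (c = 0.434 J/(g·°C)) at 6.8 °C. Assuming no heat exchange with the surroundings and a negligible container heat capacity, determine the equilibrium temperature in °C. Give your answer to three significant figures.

T_f = 60.4 °C

Σ mᵢcᵢ(T − Tᵢ) = 0  ⇒  T = Σ mᵢcᵢTᵢ / Σ mᵢcᵢ
Σ mᵢcᵢ = 166.8×0.375 + 477.2×0.866 + 339.2×0.434 = 623.0180
Σ mᵢcᵢTᵢ = 62.55×93.4 + 413.2552×74.5 + 147.2128×6.8 = 37631
T = 37631 / 623.0180 = 60.40 °C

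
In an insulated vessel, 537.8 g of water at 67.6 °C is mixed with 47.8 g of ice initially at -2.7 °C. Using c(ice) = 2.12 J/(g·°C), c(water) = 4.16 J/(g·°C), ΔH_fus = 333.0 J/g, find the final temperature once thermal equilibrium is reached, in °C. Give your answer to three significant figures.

Heat to bring ice to 0 °C and melt it: q₁ = 47.8×2.12×2.7 + 47.8×333.0 = 16191 J
Heat the water can supply cooling to 0 °C: 537.8×4.16×67.6 = 151238 J > q₁, so all ice melts.
Energy balance: 537.8×4.16×(67.6 − T) = 16191 + 47.8×4.16×(T − 0)
2237.248(67.6 − T) = 16191 + 198.848 T
151238 − 16191 = 2436.096 T
T = 135047 / 2436.096 = 55.44 °C

T_f = 55.4 °C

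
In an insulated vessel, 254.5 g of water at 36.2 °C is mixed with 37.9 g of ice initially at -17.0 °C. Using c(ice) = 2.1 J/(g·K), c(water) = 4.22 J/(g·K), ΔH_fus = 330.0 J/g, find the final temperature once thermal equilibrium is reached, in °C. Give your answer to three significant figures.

Heat to bring ice to 0 °C and melt it: q₁ = 37.9×2.1×17.0 + 37.9×330.0 = 13860 J
Heat the water can supply cooling to 0 °C: 254.5×4.22×36.2 = 38878.4 J > q₁, so all ice melts.
Energy balance: 254.5×4.22×(36.2 − T) = 13860 + 37.9×4.22×(T − 0)
1073.99(36.2 − T) = 13860 + 159.938 T
38878.4 − 13860 = 1233.928 T
T = 25018.4 / 1233.928 = 20.28 °C

T_f = 20.3 °C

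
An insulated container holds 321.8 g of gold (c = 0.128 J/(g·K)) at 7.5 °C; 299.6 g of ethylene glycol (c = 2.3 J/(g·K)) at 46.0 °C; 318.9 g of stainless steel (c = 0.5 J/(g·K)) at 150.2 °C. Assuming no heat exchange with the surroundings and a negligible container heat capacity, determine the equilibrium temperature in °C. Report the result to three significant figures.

Σ mᵢcᵢ(T − Tᵢ) = 0  ⇒  T = Σ mᵢcᵢTᵢ / Σ mᵢcᵢ
Σ mᵢcᵢ = 321.8×0.128 + 299.6×2.3 + 318.9×0.5 = 889.7204
Σ mᵢcᵢTᵢ = 41.1904×7.5 + 689.08×46.0 + 159.45×150.2 = 55956
T = 55956 / 889.7204 = 62.89 °C

T_f = 62.9 °C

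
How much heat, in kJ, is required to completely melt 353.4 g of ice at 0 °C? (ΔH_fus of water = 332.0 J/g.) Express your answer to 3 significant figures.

q = 117 kJ

q = m × ΔH_fus = 353.4 × 332.0 = 117300 J = 117 kJ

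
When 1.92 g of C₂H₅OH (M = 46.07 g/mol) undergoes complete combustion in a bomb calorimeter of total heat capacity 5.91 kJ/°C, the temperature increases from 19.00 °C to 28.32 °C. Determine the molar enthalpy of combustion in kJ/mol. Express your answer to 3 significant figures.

ΔH = -1320 kJ/mol

ΔT = 28.32 − 19.00 = 9.32 °C
q_cal = C_cal × ΔT = 5.91 × 9.32 = 55.0812 kJ
n = 1.92 / 46.07 = 0.04168 mol
q_rxn = −q_cal = -55.0812 kJ
ΔH = -55.0812 / 0.04168 = -1322 kJ/mol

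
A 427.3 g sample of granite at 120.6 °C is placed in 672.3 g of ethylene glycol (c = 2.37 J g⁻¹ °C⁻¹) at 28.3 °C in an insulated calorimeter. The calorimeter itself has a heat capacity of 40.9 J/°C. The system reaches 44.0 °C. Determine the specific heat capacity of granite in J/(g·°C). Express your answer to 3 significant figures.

q_gained = (672.3 × 2.37 + 40.9) × (44.0 − 28.3) = 25660 J
q_lost = 427.3 × c × (120.6 − 44.0) = 32731.18 c
Set equal: c = 25660 / 32731.18 = 0.784 J/(g·°C)

c = 0.784 J/(g·°C)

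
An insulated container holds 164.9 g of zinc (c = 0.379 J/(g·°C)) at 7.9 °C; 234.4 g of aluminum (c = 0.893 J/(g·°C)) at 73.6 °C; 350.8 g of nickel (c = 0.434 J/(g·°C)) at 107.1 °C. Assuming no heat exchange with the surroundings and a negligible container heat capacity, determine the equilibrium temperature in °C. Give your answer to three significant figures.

Σ mᵢcᵢ(T − Tᵢ) = 0  ⇒  T = Σ mᵢcᵢTᵢ / Σ mᵢcᵢ
Σ mᵢcᵢ = 164.9×0.379 + 234.4×0.893 + 350.8×0.434 = 424.0635
Σ mᵢcᵢTᵢ = 62.4971×7.9 + 209.3192×73.6 + 152.2472×107.1 = 32205
T = 32205 / 424.0635 = 75.94 °C

T_f = 75.9 °C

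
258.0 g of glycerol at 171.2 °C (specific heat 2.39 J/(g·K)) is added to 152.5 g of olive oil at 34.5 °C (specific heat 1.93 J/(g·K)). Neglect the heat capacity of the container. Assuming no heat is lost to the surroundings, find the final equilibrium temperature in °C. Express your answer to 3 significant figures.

Heat lost by glycerol = heat gained by olive oil.
(258.0)(2.39)(171.2 − T) = (152.5)(1.93)(T − 34.5)
616.62 (171.2 − T) = 294.325 (T − 34.5)
105570 − 616.62 T = 294.325 T − 10154
115724 = 910.945 T
T = 127.0 °C

T_f = 127 °C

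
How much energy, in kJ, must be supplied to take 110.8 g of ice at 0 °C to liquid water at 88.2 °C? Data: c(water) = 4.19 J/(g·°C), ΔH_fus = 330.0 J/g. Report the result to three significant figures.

q = 77.5 kJ

q1 (melt at 0 °C): 110.8 × 330.0 = 36564 J
q2 (heat water 0.0→88.2 °C): 110.8 × 4.19 × 88.2 = 40947 J
Total: 36564 + 40947 = 77511 J = 77.5 kJ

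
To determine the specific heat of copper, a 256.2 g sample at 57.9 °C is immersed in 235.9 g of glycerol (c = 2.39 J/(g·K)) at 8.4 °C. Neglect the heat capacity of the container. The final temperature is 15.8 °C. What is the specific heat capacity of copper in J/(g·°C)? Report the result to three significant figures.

c = 0.387 J/(g·°C)

q_gained = (235.9 × 2.39) × (15.8 − 8.4) = 4172 J
q_lost = 256.2 × c × (57.9 − 15.8) = 10786.02 c
Set equal: c = 4172 / 10786.02 = 0.387 J/(g·°C)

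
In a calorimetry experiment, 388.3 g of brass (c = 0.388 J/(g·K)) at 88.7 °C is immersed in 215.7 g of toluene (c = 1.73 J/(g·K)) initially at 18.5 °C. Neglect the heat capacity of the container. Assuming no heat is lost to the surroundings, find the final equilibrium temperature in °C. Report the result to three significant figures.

Heat lost by brass = heat gained by toluene.
(388.3)(0.388)(88.7 − T) = (215.7)(1.73)(T − 18.5)
150.6604 (88.7 − T) = 373.161 (T − 18.5)
13364 − 150.6604 T = 373.161 T − 6903.5
20267.5 = 523.8214 T
T = 38.69 °C

T_f = 38.7 °C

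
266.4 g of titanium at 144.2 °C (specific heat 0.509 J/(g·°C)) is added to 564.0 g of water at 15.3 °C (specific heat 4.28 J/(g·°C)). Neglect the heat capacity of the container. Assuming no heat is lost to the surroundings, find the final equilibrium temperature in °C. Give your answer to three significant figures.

T_f = 22.2 °C

Heat lost by titanium = heat gained by water.
(266.4)(0.509)(144.2 − T) = (564.0)(4.28)(T − 15.3)
135.5976 (144.2 − T) = 2413.92 (T − 15.3)
19553 − 135.5976 T = 2413.92 T − 36933
56486 = 2549.5176 T
T = 22.16 °C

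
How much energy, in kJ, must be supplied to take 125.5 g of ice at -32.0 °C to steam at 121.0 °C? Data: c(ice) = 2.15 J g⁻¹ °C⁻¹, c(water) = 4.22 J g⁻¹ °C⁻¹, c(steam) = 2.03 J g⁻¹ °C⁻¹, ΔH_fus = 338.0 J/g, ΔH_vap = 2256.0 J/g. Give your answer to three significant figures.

q1 (heat ice -32.0→0.0 °C): 125.5 × 2.15 × 32.0 = 8634 J
q2 (melt at 0 °C): 125.5 × 338.0 = 42419 J
q3 (heat water 0.0→100.0 °C): 125.5 × 4.22 × 100.0 = 52961 J
q4 (vaporize at 100 °C): 125.5 × 2256.0 = 283128 J
q5 (heat steam 100.0→121.0 °C): 125.5 × 2.03 × 21.0 = 5350 J
Total: 8634 + 42419 + 52961 + 283128 + 5350 = 392492 J = 392 kJ

q = 392 kJ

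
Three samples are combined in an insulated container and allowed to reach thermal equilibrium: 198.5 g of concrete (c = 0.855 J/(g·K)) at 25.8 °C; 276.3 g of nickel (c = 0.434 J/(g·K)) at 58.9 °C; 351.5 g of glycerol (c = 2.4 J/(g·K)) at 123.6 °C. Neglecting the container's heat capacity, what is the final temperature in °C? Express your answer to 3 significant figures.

T_f = 102 °C

Σ mᵢcᵢ(T − Tᵢ) = 0  ⇒  T = Σ mᵢcᵢTᵢ / Σ mᵢcᵢ
Σ mᵢcᵢ = 198.5×0.855 + 276.3×0.434 + 351.5×2.4 = 1133.2317
Σ mᵢcᵢTᵢ = 169.7175×25.8 + 119.9142×58.9 + 843.6×123.6 = 115710
T = 115710 / 1133.2317 = 102.1 °C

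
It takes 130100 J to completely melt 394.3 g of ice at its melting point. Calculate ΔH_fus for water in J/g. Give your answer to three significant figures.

ΔH_fus = 330 J/g

ΔH_fus = q / m = 130100 / 394.3 = 330 J/g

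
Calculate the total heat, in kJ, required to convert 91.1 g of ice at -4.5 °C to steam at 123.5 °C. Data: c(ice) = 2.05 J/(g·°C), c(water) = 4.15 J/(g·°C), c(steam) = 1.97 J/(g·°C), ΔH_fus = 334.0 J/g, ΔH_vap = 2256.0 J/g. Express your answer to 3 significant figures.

q1 (heat ice -4.5→0.0 °C): 91.1 × 2.05 × 4.5 = 840 J
q2 (melt at 0 °C): 91.1 × 334.0 = 30427 J
q3 (heat water 0.0→100.0 °C): 91.1 × 4.15 × 100.0 = 37807 J
q4 (vaporize at 100 °C): 91.1 × 2256.0 = 205522 J
q5 (heat steam 100.0→123.5 °C): 91.1 × 1.97 × 23.5 = 4217 J
Total: 840 + 30427 + 37807 + 205522 + 4217 = 278813 J = 279 kJ

q = 279 kJ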